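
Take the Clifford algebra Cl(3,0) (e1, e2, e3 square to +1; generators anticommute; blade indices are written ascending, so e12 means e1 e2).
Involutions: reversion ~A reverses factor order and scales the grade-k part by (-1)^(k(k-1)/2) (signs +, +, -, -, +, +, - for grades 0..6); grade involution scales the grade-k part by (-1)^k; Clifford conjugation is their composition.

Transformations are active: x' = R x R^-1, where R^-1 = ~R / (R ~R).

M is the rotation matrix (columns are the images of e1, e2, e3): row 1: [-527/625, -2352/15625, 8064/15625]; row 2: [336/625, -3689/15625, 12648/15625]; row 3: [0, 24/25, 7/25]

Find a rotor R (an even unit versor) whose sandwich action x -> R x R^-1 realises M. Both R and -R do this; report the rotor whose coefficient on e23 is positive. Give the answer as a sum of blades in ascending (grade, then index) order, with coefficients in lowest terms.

Method: write R = a + b12*e12 + b13*e13 + b23*e23 with a^2 + b12^2 + b13^2 + b23^2 = 1 (so R^-1 = ~R). Expanding the columns R e_j ~R gives tr M = 4a^2 - 1 and, from the antisymmetric part, M21 - M12 = -4a*b12, M13 - M31 = 4a*b13, M32 - M23 = -4a*b23.
Here tr M = -12489/15625, so a^2 = (1 + tr M)/4 = 784/15625 and a = ±28/125. Taking a = 28/125: M21 - M12 = 10752/15625, M13 - M31 = 8064/15625, M32 - M23 = 2352/15625, giving b12 = -96/125, b13 = 72/125, b23 = -21/125, i.e. R = 28/125 - 96/125*e12 + 72/125*e13 - 21/125*e23.
Its e23 coefficient is negative, so report the other preimage -R.
Answer: -28/125 + 96/125*e12 - 72/125*e13 + 21/125*e23. Why the constraint matters: R and -R act identically through the sandwich — M has trace -12489/15625 either way — so only the sign condition on e23 picks one of the two preimages.


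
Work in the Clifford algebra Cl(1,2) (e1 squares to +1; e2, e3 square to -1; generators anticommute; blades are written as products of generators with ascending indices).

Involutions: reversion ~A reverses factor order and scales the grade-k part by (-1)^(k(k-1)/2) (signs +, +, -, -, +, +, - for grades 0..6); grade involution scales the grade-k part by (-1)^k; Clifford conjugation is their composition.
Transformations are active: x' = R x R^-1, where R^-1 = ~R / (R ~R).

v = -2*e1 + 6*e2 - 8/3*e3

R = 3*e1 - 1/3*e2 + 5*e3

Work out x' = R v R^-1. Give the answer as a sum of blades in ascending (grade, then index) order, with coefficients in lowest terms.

~R = 3*e1 - 1/3*e2 + 5*e3, and R ~R = -145/9, so R^-1 = ~R / (-145/9).
R v = 28/3 + 52/3*e1 e2 + 2*e1 e3 - 262/9*e2 e3
Answer: -214/145*e1 - 814/145*e2 - 272/87*e3


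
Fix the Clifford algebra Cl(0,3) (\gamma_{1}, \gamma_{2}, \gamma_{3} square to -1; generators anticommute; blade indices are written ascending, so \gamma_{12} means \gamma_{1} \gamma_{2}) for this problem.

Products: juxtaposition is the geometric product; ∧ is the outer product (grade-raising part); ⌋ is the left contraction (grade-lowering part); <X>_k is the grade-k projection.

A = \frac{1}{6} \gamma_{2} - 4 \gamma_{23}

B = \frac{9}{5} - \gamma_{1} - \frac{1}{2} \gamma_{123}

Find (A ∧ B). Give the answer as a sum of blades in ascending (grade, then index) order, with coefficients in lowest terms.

step 1: \frac{3}{10} \gamma_{2} + \frac{1}{6} \gamma_{12} - \frac{36}{5} \gamma_{23} + 4 \gamma_{123}
Answer: \frac{3}{10} \gamma_{2} + \frac{1}{6} \gamma_{12} - \frac{36}{5} \gamma_{23} + 4 \gamma_{123}


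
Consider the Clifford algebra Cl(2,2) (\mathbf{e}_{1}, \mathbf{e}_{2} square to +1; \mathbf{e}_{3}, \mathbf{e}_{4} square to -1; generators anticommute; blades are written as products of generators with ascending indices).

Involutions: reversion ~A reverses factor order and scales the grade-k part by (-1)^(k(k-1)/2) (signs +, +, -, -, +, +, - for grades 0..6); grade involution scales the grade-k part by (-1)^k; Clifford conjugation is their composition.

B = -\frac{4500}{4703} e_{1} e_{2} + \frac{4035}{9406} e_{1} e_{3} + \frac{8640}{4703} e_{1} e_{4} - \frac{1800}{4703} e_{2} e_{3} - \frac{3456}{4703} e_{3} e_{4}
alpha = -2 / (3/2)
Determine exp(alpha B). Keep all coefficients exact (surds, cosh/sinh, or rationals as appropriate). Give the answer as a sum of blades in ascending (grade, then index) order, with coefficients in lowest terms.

B^2 term by term: the squares give (-\frac{4500}{4703})^2*(e_{1} e_{2})^2 + (\frac{4035}{9406})^2*(e_{1} e_{3})^2 + (\frac{8640}{4703})^2*(e_{1} e_{4})^2 + (-\frac{1800}{4703})^2*(e_{2} e_{3})^2 + (-\frac{3456}{4703})^2*(e_{3} e_{4})^2 = \frac{20250000}{22118209}*(-1) + \frac{16281225}{88472836}*(+1) + \frac{74649600}{22118209}*(+1) + \frac{3240000}{22118209}*(+1) + \frac{11943936}{22118209}*(-1) = \frac{9}{4} (each basis 2-blade squares to minus the product of its generators' squares); cross terms between blades sharing an index anticommute and cancel; the commuting (index-disjoint) pairs give grade-4 terms 2*c*c'*(blade product), which cancel blade by blade — e_{1} e_{2} e_{3} e_{4}: \frac{31104000}{22118209} - \frac{31104000}{22118209} = 0 — confirming B is simple. So B^2 = \frac{9}{4}.
B^2 = \frac{9}{4} — B^2 > 0, so the exponential closes hyperbolically: l = \frac{3}{2}, alpha*l = -2, so exp(alpha B) = cosh(-2) + (sinh(-2)/(\frac{3}{2}))*B = \cosh{\left(2 \right)} + (- \frac{2 \sinh{\left(2 \right)}}{3})*B.
Answer: \cosh{\left(2 \right)} + \frac{3000 \sinh{\left(2 \right)}}{4703} e_{1} e_{2} - \frac{1345 \sinh{\left(2 \right)}}{4703} e_{1} e_{3} - \frac{5760 \sinh{\left(2 \right)}}{4703} e_{1} e_{4} + \frac{1200 \sinh{\left(2 \right)}}{4703} e_{2} e_{3} + \frac{2304 \sinh{\left(2 \right)}}{4703} e_{3} e_{4}


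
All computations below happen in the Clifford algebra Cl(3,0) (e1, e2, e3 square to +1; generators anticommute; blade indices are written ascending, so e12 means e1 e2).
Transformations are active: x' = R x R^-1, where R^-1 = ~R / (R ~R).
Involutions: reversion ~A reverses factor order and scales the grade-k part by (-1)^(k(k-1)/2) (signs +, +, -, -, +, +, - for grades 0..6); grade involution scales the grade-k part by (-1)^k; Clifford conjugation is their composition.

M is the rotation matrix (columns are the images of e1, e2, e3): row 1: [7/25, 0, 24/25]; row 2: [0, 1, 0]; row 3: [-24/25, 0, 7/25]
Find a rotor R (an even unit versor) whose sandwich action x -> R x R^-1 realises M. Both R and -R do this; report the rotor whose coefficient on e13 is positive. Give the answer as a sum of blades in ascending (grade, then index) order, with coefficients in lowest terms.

Method: write R = a + b12*e12 + b13*e13 + b23*e23 with a^2 + b12^2 + b13^2 + b23^2 = 1 (so R^-1 = ~R). Expanding the columns R e_j ~R gives tr M = 4a^2 - 1 and, from the antisymmetric part, M21 - M12 = -4a*b12, M13 - M31 = 4a*b13, M32 - M23 = -4a*b23.
Here tr M = 39/25, so a^2 = (1 + tr M)/4 = 16/25 and a = ±4/5. Taking a = 4/5: M21 - M12 = 0, M13 - M31 = 48/25, M32 - M23 = 0, giving b12 = 0, b13 = 3/5, b23 = 0, i.e. R = 4/5 + 3/5*e13.
Its e13 coefficient is already positive.
Answer: 4/5 + 3/5*e13. Key observation: the double cover Spin(3) -> SO(3) sends R and -R to the same matrix (trace 39/25 here), so the stated sign of the e13 coefficient is what selects one sheet.


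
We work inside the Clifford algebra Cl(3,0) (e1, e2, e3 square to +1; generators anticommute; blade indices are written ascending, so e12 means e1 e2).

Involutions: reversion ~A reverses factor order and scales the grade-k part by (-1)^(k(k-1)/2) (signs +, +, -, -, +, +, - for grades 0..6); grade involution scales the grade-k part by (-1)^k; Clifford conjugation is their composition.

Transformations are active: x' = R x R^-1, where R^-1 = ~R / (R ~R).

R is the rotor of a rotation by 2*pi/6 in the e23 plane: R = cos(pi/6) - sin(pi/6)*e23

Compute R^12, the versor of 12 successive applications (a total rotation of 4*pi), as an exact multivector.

Half-angle bookkeeping: 12 applications in e23 add up to rotor phase 12*pi/6 = 2*pi, so R^12 = cos(2*pi) - sin(2*pi)*e23.
cos(2*pi) = 1 and sin(2*pi) = 0, so R^12 = 1. The total rotation 4*pi is 2 full turns, so every vector returns to itself, yet the rotor is +1, back on the identity sheet (an even number of 2*pi turns).
Answer: 1


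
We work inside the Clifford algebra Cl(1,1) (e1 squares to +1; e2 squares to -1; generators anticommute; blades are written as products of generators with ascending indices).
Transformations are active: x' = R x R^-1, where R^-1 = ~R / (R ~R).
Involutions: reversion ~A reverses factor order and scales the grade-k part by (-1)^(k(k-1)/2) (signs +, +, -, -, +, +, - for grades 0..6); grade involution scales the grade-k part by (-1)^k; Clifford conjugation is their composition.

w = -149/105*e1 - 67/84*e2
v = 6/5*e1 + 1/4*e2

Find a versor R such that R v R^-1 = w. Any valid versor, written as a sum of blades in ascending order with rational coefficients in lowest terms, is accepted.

Here q(v) = q(w) = 551/400; the classical choice R = v + w = -23/105*e1 - 23/42*e2 then realises v -> w under the sandwich.
Answer: -23/105*e1 - 23/42*e2


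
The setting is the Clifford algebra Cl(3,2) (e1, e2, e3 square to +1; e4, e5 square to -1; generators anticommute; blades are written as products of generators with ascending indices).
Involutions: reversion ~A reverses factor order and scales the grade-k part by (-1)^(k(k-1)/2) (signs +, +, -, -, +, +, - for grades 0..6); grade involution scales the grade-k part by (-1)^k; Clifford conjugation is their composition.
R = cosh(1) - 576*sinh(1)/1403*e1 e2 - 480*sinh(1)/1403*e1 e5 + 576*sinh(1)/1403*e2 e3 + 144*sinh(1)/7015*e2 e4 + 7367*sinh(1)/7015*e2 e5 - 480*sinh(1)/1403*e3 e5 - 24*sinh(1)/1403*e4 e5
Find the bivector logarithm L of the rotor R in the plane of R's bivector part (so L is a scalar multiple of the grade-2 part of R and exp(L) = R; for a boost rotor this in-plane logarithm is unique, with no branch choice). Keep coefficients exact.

The scalar part of R is cosh(1), so cosh pins the rapidity up to sign — the sign comes from the bivector part; dividing that part by sinh of the rapidity yields the plane, and the in-plane L = rapidity * plane is unique because the two sign choices cancel.
Concretely: cosh(rapidity) = cosh(1) gives rapidity = ±1, and since rapidity/sinh(rapidity) is even the sign is immaterial: L = (rapidity/sinh(rapidity)) * <R>_2 = (1/sinh(1)) * <R>_2.
Answer: -576/1403*e1 e2 - 480/1403*e1 e5 + 576/1403*e2 e3 + 144/7015*e2 e4 + 7367/7015*e2 e5 - 480/1403*e3 e5 - 24/1403*e4 e5


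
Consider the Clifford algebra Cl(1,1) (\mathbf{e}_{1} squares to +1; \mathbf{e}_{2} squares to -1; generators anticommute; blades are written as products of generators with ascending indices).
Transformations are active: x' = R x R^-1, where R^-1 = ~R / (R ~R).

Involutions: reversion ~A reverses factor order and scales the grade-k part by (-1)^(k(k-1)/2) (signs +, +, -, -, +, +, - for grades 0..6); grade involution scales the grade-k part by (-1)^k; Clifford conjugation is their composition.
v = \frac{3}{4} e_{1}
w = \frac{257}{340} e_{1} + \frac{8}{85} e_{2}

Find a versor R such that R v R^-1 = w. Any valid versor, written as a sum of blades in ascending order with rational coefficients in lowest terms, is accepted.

Construction: equal norms (both \frac{9}{16}) license R = v + w = \frac{128}{85} e_{1} + \frac{8}{85} e_{2} — nothing changes along that direction, while (v - w)/2 changes sign, so v maps onto w.
Answer: \frac{128}{85} e_{1} + \frac{8}{85} e_{2}


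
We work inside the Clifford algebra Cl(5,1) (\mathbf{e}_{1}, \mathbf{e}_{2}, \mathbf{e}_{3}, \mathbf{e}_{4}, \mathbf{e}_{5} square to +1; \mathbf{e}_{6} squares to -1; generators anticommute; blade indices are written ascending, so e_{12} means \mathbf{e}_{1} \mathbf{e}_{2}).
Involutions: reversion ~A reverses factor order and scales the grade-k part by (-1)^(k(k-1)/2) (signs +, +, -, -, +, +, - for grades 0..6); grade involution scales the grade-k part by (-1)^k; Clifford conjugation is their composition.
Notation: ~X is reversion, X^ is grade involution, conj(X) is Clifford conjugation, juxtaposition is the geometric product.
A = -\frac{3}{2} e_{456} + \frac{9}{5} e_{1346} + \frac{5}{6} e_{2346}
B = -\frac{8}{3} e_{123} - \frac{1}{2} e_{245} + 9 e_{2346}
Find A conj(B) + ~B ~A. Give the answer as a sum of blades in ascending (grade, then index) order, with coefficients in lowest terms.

first term: -\frac{15}{2} - \frac{81}{5} e_{12} + \frac{3}{4} e_{26} + \frac{20}{9} e_{146} + \frac{27}{2} e_{235} - \frac{24}{5} e_{246} + \frac{5}{12} e_{356} + \frac{9}{10} e_{12356} - 4 e_{123456}
second term: -\frac{15}{2} + \frac{81}{5} e_{12} - \frac{3}{4} e_{26} - \frac{20}{9} e_{146} - \frac{27}{2} e_{235} + \frac{24}{5} e_{246} - \frac{5}{12} e_{356} + \frac{9}{10} e_{12356} + 4 e_{123456}
Answer: -15 + \frac{9}{5} e_{12356}


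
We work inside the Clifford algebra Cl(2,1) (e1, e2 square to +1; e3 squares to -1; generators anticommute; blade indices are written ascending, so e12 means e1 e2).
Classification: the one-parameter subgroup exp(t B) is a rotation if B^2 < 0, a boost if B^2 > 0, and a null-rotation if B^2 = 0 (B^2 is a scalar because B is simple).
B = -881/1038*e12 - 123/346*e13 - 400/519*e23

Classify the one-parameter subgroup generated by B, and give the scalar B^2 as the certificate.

B^2 term by term: the squares give (-881/1038)^2*(e12)^2 + (-123/346)^2*(e13)^2 + (-400/519)^2*(e23)^2 = 776161/1077444*(-1) + 15129/119716*(+1) + 160000/269361*(+1) = 0 (each basis 2-blade squares to minus the product of its generators' squares); cross terms between blades sharing an index anticommute and cancel. So B^2 = 0.
Answer: null-rotation, certificate B^2 = 0. The class reads off the invariant scalar 0 directly.


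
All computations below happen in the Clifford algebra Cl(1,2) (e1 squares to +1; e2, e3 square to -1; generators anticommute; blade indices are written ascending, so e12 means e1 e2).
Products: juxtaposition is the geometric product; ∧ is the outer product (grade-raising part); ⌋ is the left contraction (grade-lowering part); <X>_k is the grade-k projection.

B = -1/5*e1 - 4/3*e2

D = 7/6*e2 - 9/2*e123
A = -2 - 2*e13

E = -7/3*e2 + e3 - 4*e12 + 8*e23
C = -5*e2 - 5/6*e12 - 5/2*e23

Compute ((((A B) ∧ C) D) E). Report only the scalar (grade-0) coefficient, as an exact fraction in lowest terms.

step 1: 2/5*e1 + 8/3*e2 - 2/5*e3 - 8/3*e123
step 2: -2*e12 - 2*e23 - 2/3*e123
step 3: -3 - 20/3*e1 + 20/3*e3 - 7/9*e13
step 4: -20/3 + 7/9*e1 + 87*e2 - 3*e3 + 64/3*e12 - 20/3*e13 - 16/3*e23 - 2209/27*e123
Answer: -20/3


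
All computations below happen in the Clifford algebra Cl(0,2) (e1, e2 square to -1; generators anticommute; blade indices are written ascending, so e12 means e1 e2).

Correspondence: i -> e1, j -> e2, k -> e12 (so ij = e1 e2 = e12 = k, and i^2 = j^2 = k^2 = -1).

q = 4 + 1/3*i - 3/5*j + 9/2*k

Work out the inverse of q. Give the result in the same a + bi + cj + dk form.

In blades: q = 4 + 1/3*e1 - 3/5*e2 + 9/2*e12.
With qbar = 4 - 1/3*e1 + 3/5*e2 - 9/2*e12 (scalar fixed, mapped units negated), q qbar = 33049/900 (the sum of squared coefficients), so q^-1 = qbar / (33049/900) = 3600/33049 - 300/33049*e1 + 540/33049*e2 - 4050/33049*e12; translating back:
Answer: 3600/33049 - 300/33049*i + 540/33049*j - 4050/33049*k


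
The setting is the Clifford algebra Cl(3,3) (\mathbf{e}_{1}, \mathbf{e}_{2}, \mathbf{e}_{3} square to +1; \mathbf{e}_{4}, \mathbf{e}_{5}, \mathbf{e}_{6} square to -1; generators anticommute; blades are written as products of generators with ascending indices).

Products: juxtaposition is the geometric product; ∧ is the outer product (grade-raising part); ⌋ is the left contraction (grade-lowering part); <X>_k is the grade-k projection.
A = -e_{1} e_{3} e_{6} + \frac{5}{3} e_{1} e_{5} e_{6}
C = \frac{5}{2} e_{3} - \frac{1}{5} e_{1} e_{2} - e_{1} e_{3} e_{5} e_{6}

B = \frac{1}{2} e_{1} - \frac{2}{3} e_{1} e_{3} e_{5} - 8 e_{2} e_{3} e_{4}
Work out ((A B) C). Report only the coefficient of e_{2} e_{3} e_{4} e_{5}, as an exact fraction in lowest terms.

step 1: -\frac{29}{18} e_{3} e_{6} + \frac{3}{2} e_{5} e_{6} + 8 e_{1} e_{2} e_{4} e_{6} - \frac{40}{3} e_{1} e_{2} e_{3} e_{4} e_{5} e_{6}
step 2: \frac{145}{36} e_{6} + \frac{3}{2} e_{1} e_{3} - \frac{29}{18} e_{1} e_{5} - \frac{40}{3} e_{2} e_{4} + \frac{8}{5} e_{4} e_{6} + \frac{15}{4} e_{3} e_{5} e_{6} + \frac{29}{90} e_{1} e_{2} e_{3} e_{6} - \frac{3}{10} e_{1} e_{2} e_{5} e_{6} + 8 e_{2} e_{3} e_{4} e_{5} - \frac{8}{3} e_{3} e_{4} e_{5} e_{6} + 20 e_{1} e_{2} e_{3} e_{4} e_{6} + \frac{100}{3} e_{1} e_{2} e_{4} e_{5} e_{6}
Answer: 8


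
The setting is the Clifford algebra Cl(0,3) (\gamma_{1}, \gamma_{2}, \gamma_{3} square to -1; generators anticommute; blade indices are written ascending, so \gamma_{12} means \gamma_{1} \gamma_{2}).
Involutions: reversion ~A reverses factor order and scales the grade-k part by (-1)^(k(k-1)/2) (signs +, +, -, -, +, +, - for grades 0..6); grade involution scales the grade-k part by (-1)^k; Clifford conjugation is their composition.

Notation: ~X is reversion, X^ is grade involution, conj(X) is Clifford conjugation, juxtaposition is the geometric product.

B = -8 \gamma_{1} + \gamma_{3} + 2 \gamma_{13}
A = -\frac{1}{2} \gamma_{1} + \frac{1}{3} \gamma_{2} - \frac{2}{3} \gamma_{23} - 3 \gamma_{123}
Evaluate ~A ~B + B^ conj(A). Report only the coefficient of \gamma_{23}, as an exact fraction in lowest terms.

first term: -4 - \frac{20}{3} \gamma_{2} - \gamma_{3} + \gamma_{12} - \frac{1}{2} \gamma_{13} + \frac{73}{3} \gamma_{23} - \frac{14}{3} \gamma_{123}
second term: -4 - \frac{20}{3} \gamma_{2} + \gamma_{3} - \frac{13}{3} \gamma_{12} + \frac{1}{2} \gamma_{13} + \frac{71}{3} \gamma_{23} + 6 \gamma_{123}
Answer: 48


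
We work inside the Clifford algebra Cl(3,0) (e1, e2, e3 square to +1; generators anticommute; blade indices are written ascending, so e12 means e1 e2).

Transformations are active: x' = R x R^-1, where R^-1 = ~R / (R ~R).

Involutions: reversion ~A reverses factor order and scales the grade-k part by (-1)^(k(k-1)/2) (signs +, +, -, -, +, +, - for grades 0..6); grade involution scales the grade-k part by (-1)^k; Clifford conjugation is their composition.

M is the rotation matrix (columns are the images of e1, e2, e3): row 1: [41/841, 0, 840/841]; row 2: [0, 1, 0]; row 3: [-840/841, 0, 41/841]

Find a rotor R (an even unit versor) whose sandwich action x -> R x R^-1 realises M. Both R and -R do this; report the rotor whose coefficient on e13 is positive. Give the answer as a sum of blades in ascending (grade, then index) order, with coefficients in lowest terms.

Method: write R = a + b12*e12 + b13*e13 + b23*e23 with a^2 + b12^2 + b13^2 + b23^2 = 1 (so R^-1 = ~R). Expanding the columns R e_j ~R gives tr M = 4a^2 - 1 and, from the antisymmetric part, M21 - M12 = -4a*b12, M13 - M31 = 4a*b13, M32 - M23 = -4a*b23.
Here tr M = 923/841, so a^2 = (1 + tr M)/4 = 441/841 and a = ±21/29. Taking a = 21/29: M21 - M12 = 0, M13 - M31 = 1680/841, M32 - M23 = 0, giving b12 = 0, b13 = 20/29, b23 = 0, i.e. R = 21/29 + 20/29*e13.
Its e13 coefficient is already positive.
Answer: 21/29 + 20/29*e13. Note: both R and -R realise this M (trace 923/841); the covering map identifies them, and the e13-coefficient sign is the tie-breaker.


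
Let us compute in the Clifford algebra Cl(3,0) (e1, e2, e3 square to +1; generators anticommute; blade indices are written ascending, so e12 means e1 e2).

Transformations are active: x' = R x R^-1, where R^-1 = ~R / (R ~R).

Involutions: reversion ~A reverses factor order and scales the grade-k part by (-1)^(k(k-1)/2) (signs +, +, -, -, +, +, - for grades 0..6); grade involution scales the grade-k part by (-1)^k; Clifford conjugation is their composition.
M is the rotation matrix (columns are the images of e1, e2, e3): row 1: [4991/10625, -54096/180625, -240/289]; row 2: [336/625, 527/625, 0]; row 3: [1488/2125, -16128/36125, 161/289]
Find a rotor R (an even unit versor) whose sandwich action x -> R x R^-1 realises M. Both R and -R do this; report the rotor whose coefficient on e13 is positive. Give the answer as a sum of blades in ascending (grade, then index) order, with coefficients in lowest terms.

Method: write R = a + b12*e12 + b13*e13 + b23*e23 with a^2 + b12^2 + b13^2 + b23^2 = 1 (so R^-1 = ~R). Expanding the columns R e_j ~R gives tr M = 4a^2 - 1 and, from the antisymmetric part, M21 - M12 = -4a*b12, M13 - M31 = 4a*b13, M32 - M23 = -4a*b23.
Here tr M = 13511/7225, so a^2 = (1 + tr M)/4 = 5184/7225 and a = ±72/85. Taking a = 72/85: M21 - M12 = 6048/7225, M13 - M31 = -55296/36125, M32 - M23 = -16128/36125, giving b12 = -21/85, b13 = -192/425, b23 = 56/425, i.e. R = 72/85 - 21/85*e12 - 192/425*e13 + 56/425*e23.
Its e13 coefficient is negative, so report the other preimage -R.
Answer: -72/85 + 21/85*e12 + 192/425*e13 - 56/425*e23. Key observation: the double cover Spin(3) -> SO(3) sends R and -R to the same matrix (trace 13511/7225 here), so the stated sign of the e13 coefficient is what selects one sheet.


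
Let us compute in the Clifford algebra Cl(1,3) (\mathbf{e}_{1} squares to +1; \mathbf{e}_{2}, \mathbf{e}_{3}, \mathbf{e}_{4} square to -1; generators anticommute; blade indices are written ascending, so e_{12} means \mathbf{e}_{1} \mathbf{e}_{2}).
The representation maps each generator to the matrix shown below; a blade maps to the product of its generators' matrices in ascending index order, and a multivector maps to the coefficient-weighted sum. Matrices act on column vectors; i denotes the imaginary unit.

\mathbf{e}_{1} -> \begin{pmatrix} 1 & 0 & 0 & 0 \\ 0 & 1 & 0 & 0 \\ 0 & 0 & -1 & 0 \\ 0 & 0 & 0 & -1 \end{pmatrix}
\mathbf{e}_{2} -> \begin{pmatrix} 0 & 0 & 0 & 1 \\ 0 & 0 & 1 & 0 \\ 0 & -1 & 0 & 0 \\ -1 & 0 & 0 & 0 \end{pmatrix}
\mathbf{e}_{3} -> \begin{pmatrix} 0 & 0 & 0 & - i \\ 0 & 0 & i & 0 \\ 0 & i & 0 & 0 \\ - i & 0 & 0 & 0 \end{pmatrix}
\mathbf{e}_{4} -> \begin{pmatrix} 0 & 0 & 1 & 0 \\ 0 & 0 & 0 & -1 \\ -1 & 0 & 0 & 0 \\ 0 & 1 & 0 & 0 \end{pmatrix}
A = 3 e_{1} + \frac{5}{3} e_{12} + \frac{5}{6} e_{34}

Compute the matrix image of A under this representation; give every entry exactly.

Bivector images (products of the table entries): rho(e_{12}) = rho(\mathbf{e}_{1})rho(\mathbf{e}_{2}) = \begin{pmatrix} 0 & 0 & 0 & 1 \\ 0 & 0 & 1 & 0 \\ 0 & 1 & 0 & 0 \\ 1 & 0 & 0 & 0 \end{pmatrix}; rho(e_{34}) = rho(\mathbf{e}_{3})rho(\mathbf{e}_{4}) = \begin{pmatrix} 0 & - i & 0 & 0 \\ - i & 0 & 0 & 0 \\ 0 & 0 & 0 & - i \\ 0 & 0 & - i & 0 \end{pmatrix}.
M = (3)*rho(e_{1}) + (\frac{5}{3})*rho(e_{12}) + (\frac{5}{6})*rho(e_{34}), summed entrywise:
Answer: \begin{pmatrix} 3 & - \frac{5 i}{6} & 0 & \frac{5}{3} \\ - \frac{5 i}{6} & 3 & \frac{5}{3} & 0 \\ 0 & \frac{5}{3} & -3 & - \frac{5 i}{6} \\ \frac{5}{3} & 0 & - \frac{5 i}{6} & -3 \end{pmatrix}


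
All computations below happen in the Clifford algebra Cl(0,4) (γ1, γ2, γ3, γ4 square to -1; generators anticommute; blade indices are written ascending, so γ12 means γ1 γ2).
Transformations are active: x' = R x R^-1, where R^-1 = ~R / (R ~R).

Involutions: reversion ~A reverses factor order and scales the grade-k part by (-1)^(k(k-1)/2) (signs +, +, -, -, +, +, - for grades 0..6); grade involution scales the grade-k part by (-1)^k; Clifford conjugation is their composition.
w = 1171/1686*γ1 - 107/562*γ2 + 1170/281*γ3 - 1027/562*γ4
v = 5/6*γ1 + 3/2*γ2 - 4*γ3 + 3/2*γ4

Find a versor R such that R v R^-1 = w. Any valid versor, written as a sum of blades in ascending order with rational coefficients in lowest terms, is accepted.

Sketch: the shared square -763/36 makes R = v + w = 1288/843*γ1 + 368/281*γ2 + 46/281*γ3 - 92/281*γ4 the natural versor; its sandwich fixes that direction, negates (v - w)/2, and sends v to w.
Answer: 1288/843*γ1 + 368/281*γ2 + 46/281*γ3 - 92/281*γ4


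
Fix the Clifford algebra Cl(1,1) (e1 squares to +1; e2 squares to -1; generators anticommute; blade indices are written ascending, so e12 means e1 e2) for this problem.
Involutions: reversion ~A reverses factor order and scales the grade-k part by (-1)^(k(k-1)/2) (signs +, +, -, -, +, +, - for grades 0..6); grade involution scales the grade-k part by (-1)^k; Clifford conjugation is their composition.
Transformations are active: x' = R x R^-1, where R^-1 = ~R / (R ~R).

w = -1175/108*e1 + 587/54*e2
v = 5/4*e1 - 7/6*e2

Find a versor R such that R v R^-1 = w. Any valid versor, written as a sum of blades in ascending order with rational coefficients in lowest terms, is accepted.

Equal squares first: v^2 = w^2 = 29/144. Then v + w = -260/27*e1 + 262/27*e2 is a versor taking v to w, provided it is invertible.
Answer: -260/27*e1 + 262/27*e2


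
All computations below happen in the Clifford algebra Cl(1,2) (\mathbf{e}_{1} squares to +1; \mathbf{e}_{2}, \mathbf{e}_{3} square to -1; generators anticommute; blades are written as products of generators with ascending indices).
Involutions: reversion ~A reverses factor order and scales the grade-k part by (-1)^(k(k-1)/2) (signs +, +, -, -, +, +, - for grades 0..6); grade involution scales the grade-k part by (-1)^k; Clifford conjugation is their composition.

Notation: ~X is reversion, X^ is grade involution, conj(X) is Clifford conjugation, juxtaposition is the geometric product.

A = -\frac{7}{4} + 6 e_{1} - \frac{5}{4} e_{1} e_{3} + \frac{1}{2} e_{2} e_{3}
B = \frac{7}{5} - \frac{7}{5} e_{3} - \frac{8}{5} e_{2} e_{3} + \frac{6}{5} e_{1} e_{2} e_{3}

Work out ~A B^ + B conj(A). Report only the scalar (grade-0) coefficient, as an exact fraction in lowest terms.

first term: -\frac{13}{4} + \frac{121}{20} e_{1} + \frac{11}{5} e_{2} - \frac{49}{20} e_{3} - 2 e_{1} e_{2} + \frac{203}{20} e_{1} e_{3} - \frac{51}{10} e_{2} e_{3} - \frac{15}{2} e_{1} e_{2} e_{3}
second term: -\frac{13}{4} - \frac{191}{20} e_{1} - \frac{4}{5} e_{2} + \frac{49}{20} e_{3} + 2 e_{1} e_{2} - \frac{133}{20} e_{1} e_{3} - \frac{51}{10} e_{2} e_{3} + \frac{15}{2} e_{1} e_{2} e_{3}
Answer: -\frac{13}{2}


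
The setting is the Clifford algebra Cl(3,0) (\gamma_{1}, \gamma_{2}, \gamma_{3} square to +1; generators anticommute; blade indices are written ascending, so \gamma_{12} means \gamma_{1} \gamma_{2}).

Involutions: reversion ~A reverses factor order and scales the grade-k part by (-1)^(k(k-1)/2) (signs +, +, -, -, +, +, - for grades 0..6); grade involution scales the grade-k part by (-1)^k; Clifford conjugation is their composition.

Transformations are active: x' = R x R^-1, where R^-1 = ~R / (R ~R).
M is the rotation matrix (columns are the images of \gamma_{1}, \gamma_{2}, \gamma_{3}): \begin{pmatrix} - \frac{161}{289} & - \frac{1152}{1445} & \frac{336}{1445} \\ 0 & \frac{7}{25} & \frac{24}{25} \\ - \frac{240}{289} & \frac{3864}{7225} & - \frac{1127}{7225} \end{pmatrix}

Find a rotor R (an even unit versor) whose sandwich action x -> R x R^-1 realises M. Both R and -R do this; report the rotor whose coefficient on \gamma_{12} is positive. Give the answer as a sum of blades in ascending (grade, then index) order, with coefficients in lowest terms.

Method: write R = a + b12*\gamma_{12} + b13*\gamma_{13} + b23*\gamma_{23} with a^2 + b12^2 + b13^2 + b23^2 = 1 (so R^-1 = ~R). Expanding the columns R e_j ~R gives tr M = 4a^2 - 1 and, from the antisymmetric part, M21 - M12 = -4a*b12, M13 - M31 = 4a*b13, M32 - M23 = -4a*b23.
Here tr M = -\frac{3129}{7225}, so a^2 = (1 + tr M)/4 = \frac{1024}{7225} and a = ±\frac{32}{85}. Taking a = \frac{32}{85}: M21 - M12 = \frac{1152}{1445}, M13 - M31 = \frac{1536}{1445}, M32 - M23 = -\frac{3072}{7225}, giving b12 = -\frac{9}{17}, b13 = \frac{12}{17}, b23 = \frac{24}{85}, i.e. R = \frac{32}{85} - \frac{9}{17} \gamma_{12} + \frac{12}{17} \gamma_{13} + \frac{24}{85} \gamma_{23}.
Its \gamma_{12} coefficient is negative, so report the other preimage -R.
Answer: -\frac{32}{85} + \frac{9}{17} \gamma_{12} - \frac{12}{17} \gamma_{13} - \frac{24}{85} \gamma_{23}. Note: both R and -R realise this M (trace -\frac{3129}{7225}); the covering map identifies them, and the \gamma_{12}-coefficient sign is the tie-breaker.


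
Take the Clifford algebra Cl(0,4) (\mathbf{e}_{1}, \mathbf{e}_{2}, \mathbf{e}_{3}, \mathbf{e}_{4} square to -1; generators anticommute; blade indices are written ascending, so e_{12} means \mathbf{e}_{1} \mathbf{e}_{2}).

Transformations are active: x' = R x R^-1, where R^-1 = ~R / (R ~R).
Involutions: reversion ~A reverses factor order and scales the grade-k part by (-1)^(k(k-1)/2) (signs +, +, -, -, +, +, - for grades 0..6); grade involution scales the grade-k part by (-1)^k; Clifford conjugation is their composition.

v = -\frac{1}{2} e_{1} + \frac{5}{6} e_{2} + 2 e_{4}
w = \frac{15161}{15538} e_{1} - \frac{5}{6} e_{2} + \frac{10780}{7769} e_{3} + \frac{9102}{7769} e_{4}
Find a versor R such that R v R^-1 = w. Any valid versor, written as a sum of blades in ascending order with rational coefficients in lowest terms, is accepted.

Sketch: the shared square -\frac{89}{18} makes R = v + w = \frac{3696}{7769} e_{1} + \frac{10780}{7769} e_{3} + \frac{24640}{7769} e_{4} the natural versor; its sandwich fixes that direction, negates (v - w)/2, and sends v to w.
Answer: \frac{3696}{7769} e_{1} + \frac{10780}{7769} e_{3} + \frac{24640}{7769} e_{4}


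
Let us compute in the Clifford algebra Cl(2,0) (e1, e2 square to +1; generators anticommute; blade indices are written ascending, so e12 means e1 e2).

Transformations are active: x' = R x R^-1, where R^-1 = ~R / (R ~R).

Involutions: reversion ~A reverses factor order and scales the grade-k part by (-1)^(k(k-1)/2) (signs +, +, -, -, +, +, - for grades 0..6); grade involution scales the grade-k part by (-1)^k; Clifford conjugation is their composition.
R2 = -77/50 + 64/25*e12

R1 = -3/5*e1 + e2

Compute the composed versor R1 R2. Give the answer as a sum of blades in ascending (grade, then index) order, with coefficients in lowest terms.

Distribute over the terms of R1 (each basis-blade product reordered to ascending indices, repeated generators contracted through their squares):
(-3/5*e1) R2 = 231/250*e1 - 192/125*e2
(e2) R2 = -64/25*e1 - 77/50*e2
Summing the partial products and collecting blades:
Answer: -409/250*e1 - 769/250*e2


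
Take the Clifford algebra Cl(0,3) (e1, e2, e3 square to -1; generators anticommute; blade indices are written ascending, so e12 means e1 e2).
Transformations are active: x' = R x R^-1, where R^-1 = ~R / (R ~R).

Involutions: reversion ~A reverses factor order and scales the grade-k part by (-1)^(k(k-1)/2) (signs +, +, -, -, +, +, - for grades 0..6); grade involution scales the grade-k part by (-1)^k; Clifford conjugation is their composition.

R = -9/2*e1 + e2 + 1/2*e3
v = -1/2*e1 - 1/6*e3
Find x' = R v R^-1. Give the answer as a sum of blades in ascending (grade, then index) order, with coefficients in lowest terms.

~R = -9/2*e1 + e2 + 1/2*e3, and R ~R = -43/2, so R^-1 = ~R / (-43/2).
R v = -13/6 + 1/2*e12 + e13 - 1/6*e23
Answer: -35/86*e1 + 26/129*e2 + 23/86*e3


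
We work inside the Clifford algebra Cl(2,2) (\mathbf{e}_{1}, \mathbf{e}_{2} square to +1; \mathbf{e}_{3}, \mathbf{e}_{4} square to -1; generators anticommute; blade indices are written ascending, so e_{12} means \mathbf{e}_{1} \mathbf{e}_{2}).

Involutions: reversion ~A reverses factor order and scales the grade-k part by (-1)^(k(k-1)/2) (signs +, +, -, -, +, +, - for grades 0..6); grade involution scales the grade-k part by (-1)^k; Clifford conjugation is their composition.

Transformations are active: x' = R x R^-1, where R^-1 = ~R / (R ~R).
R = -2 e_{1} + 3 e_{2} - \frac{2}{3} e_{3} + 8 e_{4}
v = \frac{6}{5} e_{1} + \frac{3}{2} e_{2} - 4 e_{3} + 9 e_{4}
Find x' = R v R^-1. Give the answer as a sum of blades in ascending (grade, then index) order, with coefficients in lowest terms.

~R = -2 e_{1} + 3 e_{2} - \frac{2}{3} e_{3} + 8 e_{4}, and R ~R = -\frac{463}{9}, so R^-1 = ~R / (-\frac{463}{9}).
R v = -\frac{2177}{30} - \frac{33}{5} e_{12} + \frac{44}{5} e_{13} - \frac{138}{5} e_{14} - 11 e_{23} + 15 e_{24} + 26 e_{34}
Answer: -\frac{3168}{463} e_{1} + \frac{32241}{4630} e_{2} + \frac{4906}{2315} e_{3} + \frac{31413}{2315} e_{4}


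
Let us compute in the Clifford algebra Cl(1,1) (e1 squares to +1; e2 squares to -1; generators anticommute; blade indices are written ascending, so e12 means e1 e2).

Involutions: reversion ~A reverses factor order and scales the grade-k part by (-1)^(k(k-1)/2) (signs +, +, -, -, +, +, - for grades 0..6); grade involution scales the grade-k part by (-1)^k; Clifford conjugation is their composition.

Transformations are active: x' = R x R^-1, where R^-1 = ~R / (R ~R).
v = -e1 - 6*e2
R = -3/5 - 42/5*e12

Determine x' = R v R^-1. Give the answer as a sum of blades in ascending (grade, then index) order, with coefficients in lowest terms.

~R = -3/5 + 42/5*e12, and R ~R = -351/5, so R^-1 = ~R / (-351/5).
R v = -249/5*e1 - 24/5*e2
Answer: 29/195*e1 + 1154/195*e2


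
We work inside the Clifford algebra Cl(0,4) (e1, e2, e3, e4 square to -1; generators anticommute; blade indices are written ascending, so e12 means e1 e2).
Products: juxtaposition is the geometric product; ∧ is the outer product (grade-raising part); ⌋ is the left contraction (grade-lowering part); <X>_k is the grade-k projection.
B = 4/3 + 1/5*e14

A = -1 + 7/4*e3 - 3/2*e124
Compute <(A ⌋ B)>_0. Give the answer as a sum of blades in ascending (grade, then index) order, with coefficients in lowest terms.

step 1: -4/3 - 1/5*e14
step 2: -4/3
Answer: -4/3


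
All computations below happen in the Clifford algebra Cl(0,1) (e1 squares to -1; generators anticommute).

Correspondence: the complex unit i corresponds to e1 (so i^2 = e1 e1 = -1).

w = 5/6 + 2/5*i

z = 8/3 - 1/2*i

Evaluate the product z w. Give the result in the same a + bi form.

In blades: z = 8/3 - 1/2*e1, w = 5/6 + 2/5*e1.
Distribute z over w term by term (generator squares from the signature, products reordered to ascending indices): (8/3)*w = 20/9 + 16/15*e1; (-1/2*e1)*w = 1/5 - 5/12*e1.
Sum: 109/45 + 13/20*e1; translating back through the correspondence:
Answer: 109/45 + 13/20*i


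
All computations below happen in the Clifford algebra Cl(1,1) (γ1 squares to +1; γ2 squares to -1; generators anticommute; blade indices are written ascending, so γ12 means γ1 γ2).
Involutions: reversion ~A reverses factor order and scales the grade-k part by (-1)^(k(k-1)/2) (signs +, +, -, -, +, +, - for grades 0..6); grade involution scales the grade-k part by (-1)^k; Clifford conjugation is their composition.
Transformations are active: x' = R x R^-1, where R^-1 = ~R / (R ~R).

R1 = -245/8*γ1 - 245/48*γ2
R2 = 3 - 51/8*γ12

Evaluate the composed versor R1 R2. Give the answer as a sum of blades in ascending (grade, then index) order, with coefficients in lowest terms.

Distribute over the terms of R1 (each basis-blade product reordered to ascending indices, repeated generators contracted through their squares):
(-245/8*γ1) R2 = -735/8*γ1 + 12495/64*γ2
(-245/48*γ2) R2 = 4165/128*γ1 - 245/16*γ2
Summing the partial products and collecting blades:
Answer: -7595/128*γ1 + 11515/64*γ2


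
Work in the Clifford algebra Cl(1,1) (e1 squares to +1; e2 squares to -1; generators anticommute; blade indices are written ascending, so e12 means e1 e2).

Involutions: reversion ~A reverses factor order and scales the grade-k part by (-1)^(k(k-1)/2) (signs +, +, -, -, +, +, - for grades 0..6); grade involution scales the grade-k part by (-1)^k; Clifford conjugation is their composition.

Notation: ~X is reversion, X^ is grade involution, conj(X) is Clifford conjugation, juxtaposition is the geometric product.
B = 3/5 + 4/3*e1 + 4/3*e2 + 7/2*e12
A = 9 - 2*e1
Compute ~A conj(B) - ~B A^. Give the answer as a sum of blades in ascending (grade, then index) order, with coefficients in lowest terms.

first term: 121/15 - 66/5*e1 - 5*e2 - 173/6*e12
second term: 121/15 + 66/5*e1 + 19*e2 - 205/6*e12
Answer: -132/5*e1 - 24*e2 + 16/3*e12


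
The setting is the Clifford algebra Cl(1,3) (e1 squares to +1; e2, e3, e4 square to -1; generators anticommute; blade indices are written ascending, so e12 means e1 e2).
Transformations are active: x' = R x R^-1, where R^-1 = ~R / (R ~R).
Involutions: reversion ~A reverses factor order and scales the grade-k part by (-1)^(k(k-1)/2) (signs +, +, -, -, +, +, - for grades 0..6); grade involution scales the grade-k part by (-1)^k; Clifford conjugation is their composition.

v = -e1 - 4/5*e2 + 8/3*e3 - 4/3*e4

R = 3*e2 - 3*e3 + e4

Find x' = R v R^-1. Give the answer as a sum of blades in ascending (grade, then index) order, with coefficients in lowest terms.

~R = 3*e2 - 3*e3 + e4, and R ~R = -19, so R^-1 = ~R / (-19).
R v = 176/15 + 3*e12 - 3*e13 + e14 + 28/5*e23 - 16/5*e24 + 4/3*e34
Answer: e1 - 276/95*e2 + 296/285*e3 + 28/285*e4


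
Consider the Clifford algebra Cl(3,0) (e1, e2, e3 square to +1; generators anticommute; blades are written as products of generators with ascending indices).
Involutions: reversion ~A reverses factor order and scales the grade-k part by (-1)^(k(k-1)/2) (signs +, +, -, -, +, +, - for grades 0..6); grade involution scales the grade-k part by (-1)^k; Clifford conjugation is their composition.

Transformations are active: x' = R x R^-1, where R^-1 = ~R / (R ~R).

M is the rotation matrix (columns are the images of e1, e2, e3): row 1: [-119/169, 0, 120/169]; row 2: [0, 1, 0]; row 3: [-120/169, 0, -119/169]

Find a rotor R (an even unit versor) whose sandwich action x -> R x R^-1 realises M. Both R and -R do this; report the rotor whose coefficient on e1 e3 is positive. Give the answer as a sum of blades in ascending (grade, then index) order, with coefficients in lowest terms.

Method: write R = a + b12*e1 e2 + b13*e1 e3 + b23*e2 e3 with a^2 + b12^2 + b13^2 + b23^2 = 1 (so R^-1 = ~R). Expanding the columns R e_j ~R gives tr M = 4a^2 - 1 and, from the antisymmetric part, M21 - M12 = -4a*b12, M13 - M31 = 4a*b13, M32 - M23 = -4a*b23.
Here tr M = -69/169, so a^2 = (1 + tr M)/4 = 25/169 and a = ±5/13. Taking a = 5/13: M21 - M12 = 0, M13 - M31 = 240/169, M32 - M23 = 0, giving b12 = 0, b13 = 12/13, b23 = 0, i.e. R = 5/13 + 12/13*e1 e3.
Its e1 e3 coefficient is already positive.
Answer: 5/13 + 12/13*e1 e3. Why the constraint matters: R and -R act identically through the sandwich — M has trace -69/169 either way — so only the sign condition on e1 e3 picks one of the two preimages.


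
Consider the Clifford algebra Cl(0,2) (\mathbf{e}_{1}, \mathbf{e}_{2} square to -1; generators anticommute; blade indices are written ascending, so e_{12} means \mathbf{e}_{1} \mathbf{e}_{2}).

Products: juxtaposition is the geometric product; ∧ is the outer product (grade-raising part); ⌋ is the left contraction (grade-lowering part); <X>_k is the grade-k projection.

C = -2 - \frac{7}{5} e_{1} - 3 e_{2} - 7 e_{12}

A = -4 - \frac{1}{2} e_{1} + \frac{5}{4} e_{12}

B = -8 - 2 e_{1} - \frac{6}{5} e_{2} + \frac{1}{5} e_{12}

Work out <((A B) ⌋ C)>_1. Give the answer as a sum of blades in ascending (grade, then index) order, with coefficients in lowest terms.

step 1: \frac{123}{4} + \frac{27}{2} e_{1} + \frac{12}{5} e_{2} - \frac{51}{5} e_{12}
step 2: -\frac{534}{5} - \frac{1197}{20} e_{1} + \frac{9}{4} e_{2} - \frac{861}{4} e_{12}
step 3: -\frac{1197}{20} e_{1} + \frac{9}{4} e_{2}
Answer: -\frac{1197}{20} e_{1} + \frac{9}{4} e_{2}


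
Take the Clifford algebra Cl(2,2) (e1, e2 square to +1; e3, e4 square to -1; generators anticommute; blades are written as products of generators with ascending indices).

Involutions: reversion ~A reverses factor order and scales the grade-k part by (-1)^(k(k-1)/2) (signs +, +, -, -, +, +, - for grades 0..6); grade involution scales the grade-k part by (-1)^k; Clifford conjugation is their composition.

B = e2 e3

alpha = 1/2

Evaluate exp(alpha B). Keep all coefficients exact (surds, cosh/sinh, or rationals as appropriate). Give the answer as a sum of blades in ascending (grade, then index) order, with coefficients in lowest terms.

B^2 = (1)^2*(e2 e3)^2 = 1*(+1) = 1 (a basis 2-blade squares to minus the product of its generators' squares).
B^2 = 1 — the positive square puts this in the hyperbolic regime; l = 1, alpha*l = 1/2, so exp(alpha B) = cosh(1/2) + (sinh(1/2)/1)*B = cosh(1/2) + (sinh(1/2))*B.
Answer: cosh(1/2) + sinh(1/2)*e2 e3


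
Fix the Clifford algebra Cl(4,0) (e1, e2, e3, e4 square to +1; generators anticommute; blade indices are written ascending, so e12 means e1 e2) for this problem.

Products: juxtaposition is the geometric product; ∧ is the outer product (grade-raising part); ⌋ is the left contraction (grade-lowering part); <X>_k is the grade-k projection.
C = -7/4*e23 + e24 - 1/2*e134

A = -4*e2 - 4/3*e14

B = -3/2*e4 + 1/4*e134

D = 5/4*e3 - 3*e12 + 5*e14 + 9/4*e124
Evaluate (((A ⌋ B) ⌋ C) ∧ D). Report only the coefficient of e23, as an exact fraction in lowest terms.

step 1: -1/3*e3
step 2: -7/12*e2 - 1/6*e14
step 3: -35/48*e23 + 35/12*e124 + 5/24*e134
Answer: -35/48
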